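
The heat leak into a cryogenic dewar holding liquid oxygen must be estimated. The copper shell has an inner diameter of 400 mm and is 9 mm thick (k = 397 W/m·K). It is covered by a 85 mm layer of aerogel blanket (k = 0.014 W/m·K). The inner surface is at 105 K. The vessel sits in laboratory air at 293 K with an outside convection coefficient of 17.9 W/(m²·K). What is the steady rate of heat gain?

Each spherical layer contributes R = (1/r_i − 1/r_o)/(4πk):
R_copper shell = (1/0.2 − 1/0.209)/(4π×397) = 4.316×10^-5 K/W
R_aerogel blanket = (1/0.209 − 1/0.294)/(4π×0.014) = 7.863 K/W
R_outer film = 1/(h·4πr_o²) = 1/(17.9×4π×0.294²) = 0.05143 K/W
R_total = 7.914 K/W
Q = ΔT/R_total = 188/7.914

Q ≈ 23.8 W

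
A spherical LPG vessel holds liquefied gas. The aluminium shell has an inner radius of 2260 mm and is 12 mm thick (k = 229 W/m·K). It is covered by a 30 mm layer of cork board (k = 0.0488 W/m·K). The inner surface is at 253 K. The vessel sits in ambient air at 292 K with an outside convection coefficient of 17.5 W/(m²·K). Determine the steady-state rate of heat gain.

Q ≈ 3820 W

Radial (spherical) resistances in series:
R_aluminium shell = (1/2.26 − 1/2.272)/(4π×229) = 8.121×10^-7 K/W
R_cork board = (1/2.272 − 1/2.302)/(4π×0.0488) = 0.009354 K/W
R_outer film = 1/(h·4πr_o²) = 1/(17.5×4π×2.302²) = 8.581×10^-4 K/W
R_total = 0.01021 K/W
Q = ΔT/R_total = 39/0.01021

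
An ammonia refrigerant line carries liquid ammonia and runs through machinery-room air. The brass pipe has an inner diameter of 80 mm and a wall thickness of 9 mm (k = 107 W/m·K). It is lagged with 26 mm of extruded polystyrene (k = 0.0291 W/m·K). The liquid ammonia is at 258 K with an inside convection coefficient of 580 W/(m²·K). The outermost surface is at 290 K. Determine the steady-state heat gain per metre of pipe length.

For a radial system each layer contributes R = ln(r_out/r_in)/(2πkL); films add R = 1/(hA).
R_inner film = 1/(h_i·2πr₁L) = 1/(580×2π×0.04×1) = 0.00686 K/W
R_brass pipe wall = ln(49/40)/(2π×107×1) = 3.019×10^-4 K/W
R_extruded polystyrene = ln(75/49)/(2π×0.0291×1) = 2.328 K/W
R_total = 2.335 K/W
Q = ΔT/R_total = 32/2.335

q′ ≈ 13.7 W/m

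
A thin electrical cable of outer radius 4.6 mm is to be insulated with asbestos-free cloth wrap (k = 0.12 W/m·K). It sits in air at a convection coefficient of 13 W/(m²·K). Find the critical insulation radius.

r_cr ≈ 9.23 mm

For a cylinder r_cr = k/h = 0.12/13
r_cr = 9.23 mm; since the bare radius (4.6 mm) is below r_cr, adding a thin layer of insulation will *increase* heat loss.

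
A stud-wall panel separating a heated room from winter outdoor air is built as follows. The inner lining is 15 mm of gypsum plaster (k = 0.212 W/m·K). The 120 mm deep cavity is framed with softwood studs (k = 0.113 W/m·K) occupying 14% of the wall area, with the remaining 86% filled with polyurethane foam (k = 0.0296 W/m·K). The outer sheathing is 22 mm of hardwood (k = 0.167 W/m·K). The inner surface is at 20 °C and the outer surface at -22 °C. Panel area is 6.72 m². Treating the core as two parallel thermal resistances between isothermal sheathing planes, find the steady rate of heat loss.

Sheathing layers in series; stud and cavity paths in parallel between them.
R_inner = 0.015/(0.212×6.72) = 0.01053 K/W
R_stud  = 0.12/(0.113×0.14×6.72) = 1.129 K/W
R_cav   = 0.12/(0.0296×0.86×6.72) = 0.7015 K/W
1/R_core = 1/R_stud + 1/R_cav → R_core = 0.4326 K/W
R_outer = 0.022/(0.167×6.72) = 0.0196 K/W
R_total = 0.4628 K/W
Q = ΔT/R_total = 42/0.4628

Q ≈ 90.8 W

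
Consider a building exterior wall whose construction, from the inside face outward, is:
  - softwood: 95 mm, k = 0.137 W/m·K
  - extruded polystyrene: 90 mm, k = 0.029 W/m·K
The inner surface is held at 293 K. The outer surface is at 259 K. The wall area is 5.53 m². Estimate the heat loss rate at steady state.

Using the resistance-network approach (series):
R_softwood = L/(kA) = 0.095/(0.137×5.53) = 0.1254 K/W
R_extruded polystyrene = L/(kA) = 0.09/(0.029×5.53) = 0.5612 K/W
R_total = 0.6866 K/W
Q = ΔT / R_total = 34 / 0.6866

Q ≈ 49.5 W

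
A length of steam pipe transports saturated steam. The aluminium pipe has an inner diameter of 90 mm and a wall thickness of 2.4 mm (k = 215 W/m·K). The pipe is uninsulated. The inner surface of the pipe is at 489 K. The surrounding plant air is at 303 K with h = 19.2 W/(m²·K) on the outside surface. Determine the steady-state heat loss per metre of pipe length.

Cylindrical conduction, so R = ln(r₂/r₁)/(2πkL) per layer, in series:
R_aluminium pipe wall = ln(47.4/45)/(2π×215×1) = 3.846×10^-5 K/W
R_outer film = 1/(h_o·2πr_oL) = 1/(19.2×2π×0.0474×1) = 0.1749 K/W
R_total = 0.1749 K/W
Q = ΔT/R_total = 186/0.1749

q′ ≈ 1060 W/m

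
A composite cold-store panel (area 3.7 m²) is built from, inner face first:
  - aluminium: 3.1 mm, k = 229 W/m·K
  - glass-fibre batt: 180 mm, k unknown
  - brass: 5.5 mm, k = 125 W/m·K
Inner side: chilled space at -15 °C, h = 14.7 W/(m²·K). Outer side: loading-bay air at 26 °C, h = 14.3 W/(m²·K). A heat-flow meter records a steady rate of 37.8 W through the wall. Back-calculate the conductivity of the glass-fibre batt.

k ≈ 0.0464 W/(m·K)

Treating each layer as a thermal resistance in series:
R_inner film = 1/(h_i·A) = 1/(14.7×3.7) = 0.01839 K/W
R_aluminium = L/(kA) = 0.0031/(229×3.7) = 3.659×10^-6 K/W
R_brass = L/(kA) = 0.0055/(125×3.7) = 1.189×10^-5 K/W
R_outer film = 1/(h_o·A) = 1/(14.3×3.7) = 0.0189 K/W
Sum of known resistances R_other = 0.0373 K/W
Total R = ΔT/Q = 41/37.8 = 1.085 K/W
R_glass-fibre batt = R_total − R_other = 1.047 K/W
k = L/(R·A) = 0.18/(1.047×3.7)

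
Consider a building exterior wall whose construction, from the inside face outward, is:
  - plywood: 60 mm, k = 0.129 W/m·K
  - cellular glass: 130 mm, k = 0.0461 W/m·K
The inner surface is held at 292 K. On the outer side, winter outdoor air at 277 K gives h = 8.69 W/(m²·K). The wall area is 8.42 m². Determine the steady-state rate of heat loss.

Model the wall as resistances in series:
R_plywood = L/(kA) = 0.06/(0.129×8.42) = 0.05524 K/W
R_cellular glass = L/(kA) = 0.13/(0.0461×8.42) = 0.3349 K/W
R_outer film = 1/(h_o·A) = 1/(8.69×8.42) = 0.01367 K/W
R_total = 0.4038 K/W
Q = ΔT / R_total = 15 / 0.4038

Q ≈ 37.1 W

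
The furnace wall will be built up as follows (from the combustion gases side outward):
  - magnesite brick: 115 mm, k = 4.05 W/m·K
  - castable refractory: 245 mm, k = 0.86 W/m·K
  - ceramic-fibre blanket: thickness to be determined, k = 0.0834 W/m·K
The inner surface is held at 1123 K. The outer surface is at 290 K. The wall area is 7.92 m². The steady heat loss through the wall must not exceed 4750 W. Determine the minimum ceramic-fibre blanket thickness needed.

Treating each layer as a thermal resistance in series:
R_magnesite brick = L/(kA) = 0.115/(4.05×7.92) = 0.003585 K/W
R_castable refractory = L/(kA) = 0.245/(0.86×7.92) = 0.03597 K/W
Sum of the known resistances R_other = 0.03956 K/W
Required total resistance R_tot = ΔT/Q_allow = 833/4750 = 0.1754 K/W
R_ceramic-fibre blanket = R_tot − R_other = 0.1358 K/W
L = R·k·A = 0.1358×0.0834×7.92

L ≈ 89.7 mm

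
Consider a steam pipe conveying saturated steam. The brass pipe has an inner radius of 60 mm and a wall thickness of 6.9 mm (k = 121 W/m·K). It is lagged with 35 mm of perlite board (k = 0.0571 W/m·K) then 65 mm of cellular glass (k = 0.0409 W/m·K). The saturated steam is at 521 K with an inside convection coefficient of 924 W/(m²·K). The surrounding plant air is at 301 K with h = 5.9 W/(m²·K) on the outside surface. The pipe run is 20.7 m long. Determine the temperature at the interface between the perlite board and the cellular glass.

T ≈ 442 K

Radial resistances (cylindrical: R_cond = ln(r_o/r_i)/(2πkL), R_conv = 1/(h·2πrL)):
R_inner film = 1/(h_i·2πr₁L) = 1/(924×2π×0.06×20.7) = 1.387×10^-4 K/W
R_brass pipe wall = ln(66.9/60)/(2π×121×20.7) = 6.917×10^-6 K/W
R_perlite board = ln(101.9/66.9)/(2π×0.0571×20.7) = 0.05666 K/W
R_cellular glass = ln(166.9/101.9)/(2π×0.0409×20.7) = 0.09275 K/W
R_outer film = 1/(h_o·2πr_oL) = 1/(5.9×2π×0.1669×20.7) = 0.007808 K/W
R_total = 0.1574 K/W
Q = ΔT/R_total = 220/0.1574
Q = 1400 W
T_interface = T_inner − Q·ΣR(inner→interface) = 521 − 1400×0.05681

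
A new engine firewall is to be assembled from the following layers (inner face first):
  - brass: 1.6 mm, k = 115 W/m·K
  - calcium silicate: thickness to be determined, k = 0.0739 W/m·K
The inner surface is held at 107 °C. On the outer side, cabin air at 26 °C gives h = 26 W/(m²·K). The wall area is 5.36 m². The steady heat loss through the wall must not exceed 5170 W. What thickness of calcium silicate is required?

L ≈ 3.36 mm

Model the wall as resistances in series:
R_brass = L/(kA) = 0.0016/(115×5.36) = 2.596×10^-6 K/W
R_outer film = 1/(h_o·A) = 1/(26×5.36) = 0.007176 K/W
Sum of the known resistances R_other = 0.007178 K/W
Required total resistance R_tot = ΔT/Q_allow = 81/5170 = 0.01567 K/W
R_calcium silicate = R_tot − R_other = 0.008489 K/W
L = R·k·A = 0.008489×0.0739×5.36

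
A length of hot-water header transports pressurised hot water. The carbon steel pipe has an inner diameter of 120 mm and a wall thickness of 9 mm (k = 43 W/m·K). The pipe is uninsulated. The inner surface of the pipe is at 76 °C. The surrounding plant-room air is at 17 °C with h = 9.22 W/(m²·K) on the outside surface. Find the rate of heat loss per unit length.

For a radial system each layer contributes R = ln(r_out/r_in)/(2πkL); films add R = 1/(hA).
R_carbon steel pipe wall = ln(69/60)/(2π×43×1) = 5.173×10^-4 K/W
R_outer film = 1/(h_o·2πr_oL) = 1/(9.22×2π×0.069×1) = 0.2502 K/W
R_total = 0.2507 K/W
Q = ΔT/R_total = 59/0.2507

q′ ≈ 235 W/m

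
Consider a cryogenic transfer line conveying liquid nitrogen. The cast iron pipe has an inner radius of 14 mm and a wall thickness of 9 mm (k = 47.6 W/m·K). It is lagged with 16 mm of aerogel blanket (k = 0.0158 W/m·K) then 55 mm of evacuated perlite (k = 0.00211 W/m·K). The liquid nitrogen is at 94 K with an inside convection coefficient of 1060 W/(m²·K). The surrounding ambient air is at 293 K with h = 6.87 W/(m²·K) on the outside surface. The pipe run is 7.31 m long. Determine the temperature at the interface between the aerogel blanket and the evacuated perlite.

For a radial system each layer contributes R = ln(r_out/r_in)/(2πkL); films add R = 1/(hA).
R_inner film = 1/(h_i·2πr₁L) = 1/(1060×2π×0.014×7.31) = 0.001467 K/W
R_cast iron pipe wall = ln(23/14)/(2π×47.6×7.31) = 2.271×10^-4 K/W
R_aerogel blanket = ln(39/23)/(2π×0.0158×7.31) = 0.7277 K/W
R_evacuated perlite = ln(94/39)/(2π×0.00211×7.31) = 9.078 K/W
R_outer film = 1/(h_o·2πr_oL) = 1/(6.87×2π×0.094×7.31) = 0.03371 K/W
R_total = 9.841 K/W
Q = ΔT/R_total = 199/9.841
Q = 20.2 W
T_interface = T_inner + Q·ΣR(inner→interface) = 94 + 20.2×0.7294

T ≈ 109 K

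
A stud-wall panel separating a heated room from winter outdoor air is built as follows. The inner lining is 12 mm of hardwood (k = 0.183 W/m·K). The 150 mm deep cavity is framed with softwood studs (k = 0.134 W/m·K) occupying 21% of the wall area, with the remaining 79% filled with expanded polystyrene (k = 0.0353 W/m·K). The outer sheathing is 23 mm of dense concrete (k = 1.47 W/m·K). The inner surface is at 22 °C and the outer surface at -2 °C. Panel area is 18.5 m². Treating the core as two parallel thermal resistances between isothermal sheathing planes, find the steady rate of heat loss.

Sheathing layers in series; stud and cavity paths in parallel between them.
R_inner = 0.012/(0.183×18.5) = 0.003545 K/W
R_stud  = 0.15/(0.134×0.21×18.5) = 0.2881 K/W
R_cav   = 0.15/(0.0353×0.79×18.5) = 0.2907 K/W
1/R_core = 1/R_stud + 1/R_cav → R_core = 0.1447 K/W
R_outer = 0.023/(1.47×18.5) = 8.457×10^-4 K/W
R_total = 0.1491 K/W
Q = ΔT/R_total = 24/0.1491

Q ≈ 161 W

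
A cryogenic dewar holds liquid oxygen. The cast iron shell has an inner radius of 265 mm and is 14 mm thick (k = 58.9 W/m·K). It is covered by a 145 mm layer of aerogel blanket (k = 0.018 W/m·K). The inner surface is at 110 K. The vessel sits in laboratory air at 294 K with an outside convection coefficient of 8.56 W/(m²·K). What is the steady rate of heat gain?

Spherical conduction: R = (1/r_in − 1/r_out)/(4πk) per layer; series-sum.
R_cast iron shell = (1/0.265 − 1/0.279)/(4π×58.9) = 2.558×10^-4 K/W
R_aerogel blanket = (1/0.279 − 1/0.424)/(4π×0.018) = 5.419 K/W
R_outer film = 1/(h·4πr_o²) = 1/(8.56×4π×0.424²) = 0.05171 K/W
R_total = 5.471 K/W
Q = ΔT/R_total = 184/5.471

Q ≈ 33.6 W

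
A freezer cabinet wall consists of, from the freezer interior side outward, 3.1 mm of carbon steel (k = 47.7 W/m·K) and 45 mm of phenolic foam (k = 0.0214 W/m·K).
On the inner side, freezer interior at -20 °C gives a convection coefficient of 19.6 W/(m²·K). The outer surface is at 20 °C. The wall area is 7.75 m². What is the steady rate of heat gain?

Q ≈ 144 W

Thermal resistances in series:
R_inner film = 1/(h_i·A) = 1/(19.6×7.75) = 0.006583 K/W
R_carbon steel = L/(kA) = 0.0031/(47.7×7.75) = 8.386×10^-6 K/W
R_phenolic foam = L/(kA) = 0.045/(0.0214×7.75) = 0.2713 K/W
R_total = 0.2779 K/W
Q = ΔT / R_total = 40 / 0.2779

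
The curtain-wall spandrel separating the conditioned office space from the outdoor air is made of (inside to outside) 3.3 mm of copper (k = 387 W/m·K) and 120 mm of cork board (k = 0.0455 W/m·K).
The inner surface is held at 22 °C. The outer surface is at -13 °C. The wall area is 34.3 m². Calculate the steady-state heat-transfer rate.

Q ≈ 455 W

Using the resistance-network approach (series):
R_copper = L/(kA) = 0.0033/(387×34.3) = 2.486×10^-7 K/W
R_cork board = L/(kA) = 0.12/(0.0455×34.3) = 0.07689 K/W
R_total = 0.07689 K/W
Q = ΔT / R_total = 35 / 0.07689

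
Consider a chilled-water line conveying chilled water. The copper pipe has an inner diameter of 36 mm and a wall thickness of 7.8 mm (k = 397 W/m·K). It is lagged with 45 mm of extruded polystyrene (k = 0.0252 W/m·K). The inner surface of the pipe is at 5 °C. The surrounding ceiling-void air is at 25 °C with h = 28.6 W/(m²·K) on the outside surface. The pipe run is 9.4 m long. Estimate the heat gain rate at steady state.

Q ≈ 29.1 W

Radial resistances (cylindrical: R_cond = ln(r_o/r_i)/(2πkL), R_conv = 1/(h·2πrL)):
R_copper pipe wall = ln(25.8/18)/(2π×397×9.4) = 1.535×10^-5 K/W
R_extruded polystyrene = ln(70.8/25.8)/(2π×0.0252×9.4) = 0.6783 K/W
R_outer film = 1/(h_o·2πr_oL) = 1/(28.6×2π×0.0708×9.4) = 0.008362 K/W
R_total = 0.6866 K/W
Q = ΔT/R_total = 20/0.6866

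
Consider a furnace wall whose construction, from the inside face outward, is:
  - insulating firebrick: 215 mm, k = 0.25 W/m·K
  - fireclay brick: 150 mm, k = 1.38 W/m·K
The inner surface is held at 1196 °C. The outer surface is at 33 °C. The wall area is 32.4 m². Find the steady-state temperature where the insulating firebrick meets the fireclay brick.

T ≈ 163 °C

Using the resistance-network approach (series):
R_insulating firebrick = L/(kA) = 0.215/(0.25×32.4) = 0.02654 K/W
R_fireclay brick = L/(kA) = 0.15/(1.38×32.4) = 0.003355 K/W
R_total = 0.0299 K/W;  Q = ΔT/R_total = 1163/0.0299 = 38900 W
T_interface = T_inner − Q·ΣR(inner→interface) = 1196 − 38900×0.02654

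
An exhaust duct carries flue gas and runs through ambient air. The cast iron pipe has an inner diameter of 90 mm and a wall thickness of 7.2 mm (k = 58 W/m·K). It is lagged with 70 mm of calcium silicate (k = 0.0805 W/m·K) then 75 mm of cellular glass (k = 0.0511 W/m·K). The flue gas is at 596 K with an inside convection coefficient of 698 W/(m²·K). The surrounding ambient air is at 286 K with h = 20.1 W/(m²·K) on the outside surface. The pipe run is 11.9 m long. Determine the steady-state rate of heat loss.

Q ≈ 1150 W

For a radial system each layer contributes R = ln(r_out/r_in)/(2πkL); films add R = 1/(hA).
R_inner film = 1/(h_i·2πr₁L) = 1/(698×2π×0.045×11.9) = 4.258×10^-4 K/W
R_cast iron pipe wall = ln(52.2/45)/(2π×58×11.9) = 3.422×10^-5 K/W
R_calcium silicate = ln(122.2/52.2)/(2π×0.0805×11.9) = 0.1413 K/W
R_cellular glass = ln(197.2/122.2)/(2π×0.0511×11.9) = 0.1253 K/W
R_outer film = 1/(h_o·2πr_oL) = 1/(20.1×2π×0.1972×11.9) = 0.003374 K/W
R_total = 0.2704 K/W
Q = ΔT/R_total = 310/0.2704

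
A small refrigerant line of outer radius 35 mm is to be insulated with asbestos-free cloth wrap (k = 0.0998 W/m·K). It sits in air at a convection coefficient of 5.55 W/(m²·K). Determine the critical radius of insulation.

For a cylinder r_cr = k/h = 0.0998/5.55
r_cr = 18 mm; since the bare radius (35 mm) is above r_cr, any added insulation will reduce heat loss.

r_cr ≈ 18 mm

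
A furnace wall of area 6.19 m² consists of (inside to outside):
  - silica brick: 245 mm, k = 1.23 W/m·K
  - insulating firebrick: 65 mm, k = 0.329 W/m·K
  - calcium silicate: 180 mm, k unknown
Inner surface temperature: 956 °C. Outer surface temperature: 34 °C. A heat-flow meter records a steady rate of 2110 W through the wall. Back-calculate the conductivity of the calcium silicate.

Model the wall as resistances in series:
R_silica brick = L/(kA) = 0.245/(1.23×6.19) = 0.03218 K/W
R_insulating firebrick = L/(kA) = 0.065/(0.329×6.19) = 0.03192 K/W
Sum of known resistances R_other = 0.0641 K/W
Total R = ΔT/Q = 922/2110 = 0.437 K/W
R_calcium silicate = R_total − R_other = 0.3729 K/W
k = L/(R·A) = 0.18/(0.3729×6.19)

k ≈ 0.078 W/(m·K)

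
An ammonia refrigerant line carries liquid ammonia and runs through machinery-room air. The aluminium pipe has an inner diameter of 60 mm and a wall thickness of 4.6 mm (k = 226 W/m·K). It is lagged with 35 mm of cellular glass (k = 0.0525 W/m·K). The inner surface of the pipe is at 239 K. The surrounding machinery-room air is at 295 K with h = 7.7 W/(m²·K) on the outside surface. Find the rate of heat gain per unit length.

Cylindrical conduction, so R = ln(r₂/r₁)/(2πkL) per layer, in series:
R_aluminium pipe wall = ln(34.6/30)/(2π×226×1) = 1.005×10^-4 K/W
R_cellular glass = ln(69.6/34.6)/(2π×0.0525×1) = 2.119 K/W
R_outer film = 1/(h_o·2πr_oL) = 1/(7.7×2π×0.0696×1) = 0.297 K/W
R_total = 2.416 K/W
Q = ΔT/R_total = 56/2.416

q′ ≈ 23.2 W/m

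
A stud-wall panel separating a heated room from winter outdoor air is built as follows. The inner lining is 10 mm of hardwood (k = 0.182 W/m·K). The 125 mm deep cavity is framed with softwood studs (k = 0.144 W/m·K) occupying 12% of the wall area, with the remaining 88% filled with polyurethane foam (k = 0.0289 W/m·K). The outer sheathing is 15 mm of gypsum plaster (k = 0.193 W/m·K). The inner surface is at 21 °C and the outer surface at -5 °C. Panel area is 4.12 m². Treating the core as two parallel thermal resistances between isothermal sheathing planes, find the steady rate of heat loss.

Sheathing layers in series; stud and cavity paths in parallel between them.
R_inner = 0.01/(0.182×4.12) = 0.01334 K/W
R_stud  = 0.125/(0.144×0.12×4.12) = 1.756 K/W
R_cav   = 0.125/(0.0289×0.88×4.12) = 1.193 K/W
1/R_core = 1/R_stud + 1/R_cav → R_core = 0.7103 K/W
R_outer = 0.015/(0.193×4.12) = 0.01886 K/W
R_total = 0.7425 K/W
Q = ΔT/R_total = 26/0.7425

Q ≈ 35 W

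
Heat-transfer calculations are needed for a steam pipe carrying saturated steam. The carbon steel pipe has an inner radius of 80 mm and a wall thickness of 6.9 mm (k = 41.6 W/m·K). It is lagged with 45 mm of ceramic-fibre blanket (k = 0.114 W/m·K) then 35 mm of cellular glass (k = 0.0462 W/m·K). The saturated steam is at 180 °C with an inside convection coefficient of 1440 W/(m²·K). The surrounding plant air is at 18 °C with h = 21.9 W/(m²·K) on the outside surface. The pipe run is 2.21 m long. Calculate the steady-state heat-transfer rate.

Q ≈ 249 W

Radial resistances (cylindrical: R_cond = ln(r_o/r_i)/(2πkL), R_conv = 1/(h·2πrL)):
R_inner film = 1/(h_i·2πr₁L) = 1/(1440×2π×0.08×2.21) = 6.251×10^-4 K/W
R_carbon steel pipe wall = ln(86.9/80)/(2π×41.6×2.21) = 1.432×10^-4 K/W
R_ceramic-fibre blanket = ln(131.9/86.9)/(2π×0.114×2.21) = 0.2636 K/W
R_cellular glass = ln(166.9/131.9)/(2π×0.0462×2.21) = 0.3669 K/W
R_outer film = 1/(h_o·2πr_oL) = 1/(21.9×2π×0.1669×2.21) = 0.0197 K/W
R_total = 0.6509 K/W
Q = ΔT/R_total = 162/0.6509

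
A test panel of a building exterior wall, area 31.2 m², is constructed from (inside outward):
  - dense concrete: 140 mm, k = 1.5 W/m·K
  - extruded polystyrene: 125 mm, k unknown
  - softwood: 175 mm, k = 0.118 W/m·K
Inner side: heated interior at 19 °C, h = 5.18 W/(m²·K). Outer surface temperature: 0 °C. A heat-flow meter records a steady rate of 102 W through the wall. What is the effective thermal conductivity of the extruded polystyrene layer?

k ≈ 0.0309 W/(m·K)

Using the resistance-network approach (series):
R_inner film = 1/(h_i·A) = 1/(5.18×31.2) = 0.006188 K/W
R_dense concrete = L/(kA) = 0.14/(1.5×31.2) = 0.002991 K/W
R_softwood = L/(kA) = 0.175/(0.118×31.2) = 0.04753 K/W
Sum of known resistances R_other = 0.05671 K/W
Total R = ΔT/Q = 19/102 = 0.1863 K/W
R_extruded polystyrene = R_total − R_other = 0.1296 K/W
k = L/(R·A) = 0.125/(0.1296×31.2)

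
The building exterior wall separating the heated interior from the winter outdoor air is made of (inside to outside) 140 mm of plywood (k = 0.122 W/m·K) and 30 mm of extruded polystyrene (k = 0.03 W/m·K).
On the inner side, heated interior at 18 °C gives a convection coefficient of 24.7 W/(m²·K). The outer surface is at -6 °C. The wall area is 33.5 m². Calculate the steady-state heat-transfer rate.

Q ≈ 367 W

Thermal resistances in series:
R_inner film = 1/(h_i·A) = 1/(24.7×33.5) = 0.001209 K/W
R_plywood = L/(kA) = 0.14/(0.122×33.5) = 0.03425 K/W
R_extruded polystyrene = L/(kA) = 0.03/(0.03×33.5) = 0.02985 K/W
R_total = 0.06531 K/W
Q = ΔT / R_total = 24 / 0.06531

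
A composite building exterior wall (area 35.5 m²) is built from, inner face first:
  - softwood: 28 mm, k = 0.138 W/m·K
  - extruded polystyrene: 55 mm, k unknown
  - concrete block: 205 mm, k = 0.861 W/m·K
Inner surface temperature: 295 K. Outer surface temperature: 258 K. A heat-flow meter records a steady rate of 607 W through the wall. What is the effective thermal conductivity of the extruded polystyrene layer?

k ≈ 0.0319 W/(m·K)

Thermal resistances in series:
R_softwood = L/(kA) = 0.028/(0.138×35.5) = 0.005715 K/W
R_concrete block = L/(kA) = 0.205/(0.861×35.5) = 0.006707 K/W
Sum of known resistances R_other = 0.01242 K/W
Total R = ΔT/Q = 37/607 = 0.06096 K/W
R_extruded polystyrene = R_total − R_other = 0.04853 K/W
k = L/(R·A) = 0.055/(0.04853×35.5)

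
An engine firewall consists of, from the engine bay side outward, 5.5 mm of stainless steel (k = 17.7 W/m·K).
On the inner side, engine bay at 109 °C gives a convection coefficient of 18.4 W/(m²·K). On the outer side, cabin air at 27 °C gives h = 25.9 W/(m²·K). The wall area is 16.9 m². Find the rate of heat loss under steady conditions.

Q ≈ 14900 W

Model the wall as resistances in series:
R_inner film = 1/(h_i·A) = 1/(18.4×16.9) = 0.003216 K/W
R_stainless steel = L/(kA) = 0.0055/(17.7×16.9) = 1.839×10^-5 K/W
R_outer film = 1/(h_o·A) = 1/(25.9×16.9) = 0.002285 K/W
R_total = 0.005519 K/W
Q = ΔT / R_total = 82 / 0.005519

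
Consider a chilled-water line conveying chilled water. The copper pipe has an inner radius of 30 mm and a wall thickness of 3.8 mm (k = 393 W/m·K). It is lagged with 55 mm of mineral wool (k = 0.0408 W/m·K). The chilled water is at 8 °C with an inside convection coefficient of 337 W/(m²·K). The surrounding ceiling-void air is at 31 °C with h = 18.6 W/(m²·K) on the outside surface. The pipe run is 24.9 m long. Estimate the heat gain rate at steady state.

Per-layer cylindrical resistances, series-summed:
R_inner film = 1/(h_i·2πr₁L) = 1/(337×2π×0.03×24.9) = 6.322×10^-4 K/W
R_copper pipe wall = ln(33.8/30)/(2π×393×24.9) = 1.94×10^-6 K/W
R_mineral wool = ln(88.8/33.8)/(2π×0.0408×24.9) = 0.1513 K/W
R_outer film = 1/(h_o·2πr_oL) = 1/(18.6×2π×0.0888×24.9) = 0.00387 K/W
R_total = 0.1558 K/W
Q = ΔT/R_total = 23/0.1558

Q ≈ 148 W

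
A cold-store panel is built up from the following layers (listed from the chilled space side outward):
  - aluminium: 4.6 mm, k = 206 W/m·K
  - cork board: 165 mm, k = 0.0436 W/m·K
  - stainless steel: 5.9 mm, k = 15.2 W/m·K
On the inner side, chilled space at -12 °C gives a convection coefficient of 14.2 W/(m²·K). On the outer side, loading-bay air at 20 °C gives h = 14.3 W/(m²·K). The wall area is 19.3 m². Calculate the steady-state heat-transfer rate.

Q ≈ 157 W

Thermal resistances in series:
R_inner film = 1/(h_i·A) = 1/(14.2×19.3) = 0.003649 K/W
R_aluminium = L/(kA) = 0.0046/(206×19.3) = 1.157×10^-6 K/W
R_cork board = L/(kA) = 0.165/(0.0436×19.3) = 0.1961 K/W
R_stainless steel = L/(kA) = 0.0059/(15.2×19.3) = 2.011×10^-5 K/W
R_outer film = 1/(h_o·A) = 1/(14.3×19.3) = 0.003623 K/W
R_total = 0.2034 K/W
Q = ΔT / R_total = 32 / 0.2034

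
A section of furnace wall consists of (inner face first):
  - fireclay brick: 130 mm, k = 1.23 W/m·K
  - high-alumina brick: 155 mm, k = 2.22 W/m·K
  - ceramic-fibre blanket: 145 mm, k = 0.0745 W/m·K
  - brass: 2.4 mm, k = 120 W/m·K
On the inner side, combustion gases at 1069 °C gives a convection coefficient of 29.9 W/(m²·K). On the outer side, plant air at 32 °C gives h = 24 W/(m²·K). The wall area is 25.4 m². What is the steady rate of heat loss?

Q ≈ 12000 W

Using the resistance-network approach (series):
R_inner film = 1/(h_i·A) = 1/(29.9×25.4) = 0.001317 K/W
R_fireclay brick = L/(kA) = 0.13/(1.23×25.4) = 0.004161 K/W
R_high-alumina brick = L/(kA) = 0.155/(2.22×25.4) = 0.002749 K/W
R_ceramic-fibre blanket = L/(kA) = 0.145/(0.0745×25.4) = 0.07663 K/W
R_brass = L/(kA) = 0.0024/(120×25.4) = 7.874×10^-7 K/W
R_outer film = 1/(h_o·A) = 1/(24×25.4) = 0.00164 K/W
R_total = 0.08649 K/W
Q = ΔT / R_total = 1037 / 0.08649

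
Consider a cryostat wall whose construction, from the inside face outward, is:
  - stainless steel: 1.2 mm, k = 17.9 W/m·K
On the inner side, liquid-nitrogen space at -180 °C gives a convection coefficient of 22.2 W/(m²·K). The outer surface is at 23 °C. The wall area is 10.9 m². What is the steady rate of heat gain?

Q ≈ 49000 W

Treating each layer as a thermal resistance in series:
R_inner film = 1/(h_i·A) = 1/(22.2×10.9) = 0.004133 K/W
R_stainless steel = L/(kA) = 0.0012/(17.9×10.9) = 6.15×10^-6 K/W
R_total = 0.004139 K/W
Q = ΔT / R_total = 203 / 0.004139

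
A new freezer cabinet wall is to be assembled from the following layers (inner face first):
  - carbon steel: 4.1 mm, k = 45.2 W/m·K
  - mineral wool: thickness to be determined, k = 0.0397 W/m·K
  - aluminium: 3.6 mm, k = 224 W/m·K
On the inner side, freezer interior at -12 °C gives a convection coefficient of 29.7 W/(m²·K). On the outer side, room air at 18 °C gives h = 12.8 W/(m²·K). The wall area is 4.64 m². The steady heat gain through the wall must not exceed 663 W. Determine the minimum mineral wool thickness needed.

L ≈ 3.89 mm

Using the resistance-network approach (series):
R_inner film = 1/(h_i·A) = 1/(29.7×4.64) = 0.007256 K/W
R_carbon steel = L/(kA) = 0.0041/(45.2×4.64) = 1.955×10^-5 K/W
R_aluminium = L/(kA) = 0.0036/(224×4.64) = 3.464×10^-6 K/W
R_outer film = 1/(h_o·A) = 1/(12.8×4.64) = 0.01684 K/W
Sum of the known resistances R_other = 0.02412 K/W
Required total resistance R_tot = ΔT/Q_allow = 30/663 = 0.04525 K/W
R_mineral wool = R_tot − R_other = 0.02113 K/W
L = R·k·A = 0.02113×0.0397×4.64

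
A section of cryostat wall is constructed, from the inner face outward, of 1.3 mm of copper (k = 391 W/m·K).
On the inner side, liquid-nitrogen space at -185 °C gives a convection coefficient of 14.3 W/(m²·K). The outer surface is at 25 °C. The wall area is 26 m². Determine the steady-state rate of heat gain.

Q ≈ 78100 W

Using the resistance-network approach (series):
R_inner film = 1/(h_i·A) = 1/(14.3×26) = 0.00269 K/W
R_copper = L/(kA) = 0.0013/(391×26) = 1.279×10^-7 K/W
R_total = 0.00269 K/W
Q = ΔT / R_total = 210 / 0.00269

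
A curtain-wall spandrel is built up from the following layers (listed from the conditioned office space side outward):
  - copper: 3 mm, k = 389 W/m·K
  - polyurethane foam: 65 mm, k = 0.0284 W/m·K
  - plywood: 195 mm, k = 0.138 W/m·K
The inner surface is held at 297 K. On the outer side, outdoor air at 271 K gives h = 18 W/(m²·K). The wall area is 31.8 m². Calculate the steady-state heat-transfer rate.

Using the resistance-network approach (series):
R_copper = L/(kA) = 0.003/(389×31.8) = 2.425×10^-7 K/W
R_polyurethane foam = L/(kA) = 0.065/(0.0284×31.8) = 0.07197 K/W
R_plywood = L/(kA) = 0.195/(0.138×31.8) = 0.04444 K/W
R_outer film = 1/(h_o·A) = 1/(18×31.8) = 0.001747 K/W
R_total = 0.1182 K/W
Q = ΔT / R_total = 26 / 0.1182

Q ≈ 220 W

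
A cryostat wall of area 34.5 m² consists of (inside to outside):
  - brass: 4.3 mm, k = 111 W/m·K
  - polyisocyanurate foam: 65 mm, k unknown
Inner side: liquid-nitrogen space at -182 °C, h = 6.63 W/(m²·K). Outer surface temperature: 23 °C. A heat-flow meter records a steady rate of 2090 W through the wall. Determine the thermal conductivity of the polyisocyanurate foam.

Treating each layer as a thermal resistance in series:
R_inner film = 1/(h_i·A) = 1/(6.63×34.5) = 0.004372 K/W
R_brass = L/(kA) = 0.0043/(111×34.5) = 1.123×10^-6 K/W
Sum of known resistances R_other = 0.004373 K/W
Total R = ΔT/Q = 205/2090 = 0.09809 K/W
R_polyisocyanurate foam = R_total − R_other = 0.09371 K/W
k = L/(R·A) = 0.065/(0.09371×34.5)

k ≈ 0.0201 W/(m·K)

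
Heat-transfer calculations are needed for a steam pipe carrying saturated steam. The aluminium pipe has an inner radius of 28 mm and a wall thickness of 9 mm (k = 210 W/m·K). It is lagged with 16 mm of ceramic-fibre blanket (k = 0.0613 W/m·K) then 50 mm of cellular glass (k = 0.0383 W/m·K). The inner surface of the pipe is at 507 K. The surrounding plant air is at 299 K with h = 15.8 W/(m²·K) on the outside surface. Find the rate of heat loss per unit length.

q′ ≈ 54.9 W/m

For a radial system each layer contributes R = ln(r_out/r_in)/(2πkL); films add R = 1/(hA).
R_aluminium pipe wall = ln(37/28)/(2π×210×1) = 2.112×10^-4 K/W
R_ceramic-fibre blanket = ln(53/37)/(2π×0.0613×1) = 0.9331 K/W
R_cellular glass = ln(103/53)/(2π×0.0383×1) = 2.761 K/W
R_outer film = 1/(h_o·2πr_oL) = 1/(15.8×2π×0.103×1) = 0.0978 K/W
R_total = 3.792 K/W
Q = ΔT/R_total = 208/3.792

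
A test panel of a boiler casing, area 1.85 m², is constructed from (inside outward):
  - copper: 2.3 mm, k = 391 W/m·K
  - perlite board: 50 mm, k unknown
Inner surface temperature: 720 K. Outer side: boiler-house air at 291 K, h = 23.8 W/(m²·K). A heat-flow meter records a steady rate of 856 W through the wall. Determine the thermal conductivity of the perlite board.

Treating each layer as a thermal resistance in series:
R_copper = L/(kA) = 0.0023/(391×1.85) = 3.18×10^-6 K/W
R_outer film = 1/(h_o·A) = 1/(23.8×1.85) = 0.02271 K/W
Sum of known resistances R_other = 0.02271 K/W
Total R = ΔT/Q = 429/856 = 0.5012 K/W
R_perlite board = R_total − R_other = 0.4785 K/W
k = L/(R·A) = 0.05/(0.4785×1.85)

k ≈ 0.0565 W/(m·K)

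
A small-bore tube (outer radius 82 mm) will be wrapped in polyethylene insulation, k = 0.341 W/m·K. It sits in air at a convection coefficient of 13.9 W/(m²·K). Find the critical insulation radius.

r_cr ≈ 24.5 mm

For a cylinder r_cr = k/h = 0.341/13.9
r_cr = 24.5 mm; since the bare radius (82 mm) is above r_cr, any added insulation will reduce heat loss.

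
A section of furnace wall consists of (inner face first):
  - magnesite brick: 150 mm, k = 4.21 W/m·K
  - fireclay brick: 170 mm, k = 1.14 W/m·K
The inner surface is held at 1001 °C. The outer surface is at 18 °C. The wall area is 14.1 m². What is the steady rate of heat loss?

Treating each layer as a thermal resistance in series:
R_magnesite brick = L/(kA) = 0.15/(4.21×14.1) = 0.002527 K/W
R_fireclay brick = L/(kA) = 0.17/(1.14×14.1) = 0.01058 K/W
R_total = 0.0131 K/W
Q = ΔT / R_total = 983 / 0.0131

Q ≈ 75000 W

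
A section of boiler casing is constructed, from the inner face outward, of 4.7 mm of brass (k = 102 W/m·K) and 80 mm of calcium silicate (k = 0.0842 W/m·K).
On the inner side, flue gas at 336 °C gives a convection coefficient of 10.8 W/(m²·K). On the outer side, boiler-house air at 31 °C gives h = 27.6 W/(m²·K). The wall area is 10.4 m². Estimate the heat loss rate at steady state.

Model the wall as resistances in series:
R_inner film = 1/(h_i·A) = 1/(10.8×10.4) = 0.008903 K/W
R_brass = L/(kA) = 0.0047/(102×10.4) = 4.431×10^-6 K/W
R_calcium silicate = L/(kA) = 0.08/(0.0842×10.4) = 0.09136 K/W
R_outer film = 1/(h_o·A) = 1/(27.6×10.4) = 0.003484 K/W
R_total = 0.1037 K/W
Q = ΔT / R_total = 305 / 0.1037

Q ≈ 2940 W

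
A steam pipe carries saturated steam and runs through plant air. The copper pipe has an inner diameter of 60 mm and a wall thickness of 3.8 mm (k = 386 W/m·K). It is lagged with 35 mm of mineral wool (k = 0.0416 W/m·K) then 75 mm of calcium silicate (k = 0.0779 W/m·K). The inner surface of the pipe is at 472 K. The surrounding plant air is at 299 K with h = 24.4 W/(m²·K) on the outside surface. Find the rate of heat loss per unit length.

Treating each annulus and film as a series resistance:
R_copper pipe wall = ln(33.8/30)/(2π×386×1) = 4.917×10^-5 K/W
R_mineral wool = ln(68.8/33.8)/(2π×0.0416×1) = 2.719 K/W
R_calcium silicate = ln(143.8/68.8)/(2π×0.0779×1) = 1.506 K/W
R_outer film = 1/(h_o·2πr_oL) = 1/(24.4×2π×0.1438×1) = 0.04536 K/W
R_total = 4.271 K/W
Q = ΔT/R_total = 173/4.271

q′ ≈ 40.5 W/m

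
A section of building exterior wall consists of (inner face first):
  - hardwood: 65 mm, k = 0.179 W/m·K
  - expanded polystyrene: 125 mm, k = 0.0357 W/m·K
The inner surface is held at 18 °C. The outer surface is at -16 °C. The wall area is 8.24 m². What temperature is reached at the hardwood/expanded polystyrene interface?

Model the wall as resistances in series:
R_hardwood = L/(kA) = 0.065/(0.179×8.24) = 0.04407 K/W
R_expanded polystyrene = L/(kA) = 0.125/(0.0357×8.24) = 0.4249 K/W
R_total = 0.469 K/W;  Q = ΔT/R_total = 34/0.469 = 72.5 W
T_interface = T_inner − Q·ΣR(inner→interface) = 18 − 72.5×0.04407

T ≈ 14.8 °C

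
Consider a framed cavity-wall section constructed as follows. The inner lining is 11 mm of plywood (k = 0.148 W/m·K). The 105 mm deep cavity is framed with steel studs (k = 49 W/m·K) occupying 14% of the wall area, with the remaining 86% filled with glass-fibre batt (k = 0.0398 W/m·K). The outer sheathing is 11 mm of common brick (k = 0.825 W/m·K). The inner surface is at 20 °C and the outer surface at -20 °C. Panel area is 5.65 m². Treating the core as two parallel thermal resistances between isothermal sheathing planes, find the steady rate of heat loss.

Sheathing layers in series; stud and cavity paths in parallel between them.
R_inner = 0.011/(0.148×5.65) = 0.01315 K/W
R_stud  = 0.105/(49×0.14×5.65) = 0.002709 K/W
R_cav   = 0.105/(0.0398×0.86×5.65) = 0.5429 K/W
1/R_core = 1/R_stud + 1/R_cav → R_core = 0.002696 K/W
R_outer = 0.011/(0.825×5.65) = 0.00236 K/W
R_total = 0.01821 K/W
Q = ΔT/R_total = 40/0.01821

Q ≈ 2200 W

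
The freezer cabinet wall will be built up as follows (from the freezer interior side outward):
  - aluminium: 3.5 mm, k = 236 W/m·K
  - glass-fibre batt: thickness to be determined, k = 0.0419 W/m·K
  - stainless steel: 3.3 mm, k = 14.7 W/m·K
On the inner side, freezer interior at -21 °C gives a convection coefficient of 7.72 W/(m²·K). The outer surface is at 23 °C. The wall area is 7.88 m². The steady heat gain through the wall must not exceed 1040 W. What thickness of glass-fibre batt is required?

Series thermal resistances:
R_inner film = 1/(h_i·A) = 1/(7.72×7.88) = 0.01644 K/W
R_aluminium = L/(kA) = 0.0035/(236×7.88) = 1.882×10^-6 K/W
R_stainless steel = L/(kA) = 0.0033/(14.7×7.88) = 2.849×10^-5 K/W
Sum of the known resistances R_other = 0.01647 K/W
Required total resistance R_tot = ΔT/Q_allow = 44/1040 = 0.04231 K/W
R_glass-fibre batt = R_tot − R_other = 0.02584 K/W
L = R·k·A = 0.02584×0.0419×7.88

L ≈ 8.53 mm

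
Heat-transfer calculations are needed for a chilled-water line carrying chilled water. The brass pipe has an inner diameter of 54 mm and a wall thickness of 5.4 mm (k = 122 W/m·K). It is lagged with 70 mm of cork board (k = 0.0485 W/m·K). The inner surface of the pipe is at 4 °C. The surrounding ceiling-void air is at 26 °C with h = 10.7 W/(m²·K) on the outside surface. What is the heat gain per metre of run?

q′ ≈ 5.61 W/m

Per-layer cylindrical resistances, series-summed:
R_brass pipe wall = ln(32.4/27)/(2π×122×1) = 2.378×10^-4 K/W
R_cork board = ln(102.4/32.4)/(2π×0.0485×1) = 3.776 K/W
R_outer film = 1/(h_o·2πr_oL) = 1/(10.7×2π×0.1024×1) = 0.1453 K/W
R_total = 3.922 K/W
Q = ΔT/R_total = 22/3.922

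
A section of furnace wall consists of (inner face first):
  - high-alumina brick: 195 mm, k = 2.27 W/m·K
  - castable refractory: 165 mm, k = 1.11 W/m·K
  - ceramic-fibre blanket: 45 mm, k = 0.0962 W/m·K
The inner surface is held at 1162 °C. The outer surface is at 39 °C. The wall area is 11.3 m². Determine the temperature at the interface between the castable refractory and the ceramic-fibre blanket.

T ≈ 787 °C

Model the wall as resistances in series:
R_high-alumina brick = L/(kA) = 0.195/(2.27×11.3) = 0.007602 K/W
R_castable refractory = L/(kA) = 0.165/(1.11×11.3) = 0.01315 K/W
R_ceramic-fibre blanket = L/(kA) = 0.045/(0.0962×11.3) = 0.0414 K/W
R_total = 0.06215 K/W;  Q = ΔT/R_total = 1123/0.06215 = 18070 W
T_interface = T_inner − Q·ΣR(inner→interface) = 1162 − 18100×0.02076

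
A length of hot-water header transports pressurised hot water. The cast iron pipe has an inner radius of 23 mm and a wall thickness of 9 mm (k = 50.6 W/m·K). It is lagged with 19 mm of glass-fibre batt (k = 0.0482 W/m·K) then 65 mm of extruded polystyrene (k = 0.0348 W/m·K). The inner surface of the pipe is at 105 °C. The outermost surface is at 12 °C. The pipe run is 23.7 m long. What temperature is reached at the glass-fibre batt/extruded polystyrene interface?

T ≈ 78 °C

Cylindrical conduction, so R = ln(r₂/r₁)/(2πkL) per layer, in series:
R_cast iron pipe wall = ln(32/23)/(2π×50.6×23.7) = 4.383×10^-5 K/W
R_glass-fibre batt = ln(51/32)/(2π×0.0482×23.7) = 0.06494 K/W
R_extruded polystyrene = ln(116/51)/(2π×0.0348×23.7) = 0.1586 K/W
R_total = 0.2236 K/W
Q = ΔT/R_total = 93/0.2236
Q = 416 W
T_interface = T_inner − Q·ΣR(inner→interface) = 105 − 416×0.06498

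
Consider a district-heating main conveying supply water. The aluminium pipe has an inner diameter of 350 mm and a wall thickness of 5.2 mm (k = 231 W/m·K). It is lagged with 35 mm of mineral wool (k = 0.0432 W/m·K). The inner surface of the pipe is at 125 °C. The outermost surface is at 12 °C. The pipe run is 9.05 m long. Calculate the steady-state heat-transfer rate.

Q ≈ 1560 W

Treating each annulus and film as a series resistance:
R_aluminium pipe wall = ln(180.2/175)/(2π×231×9.05) = 2.229×10^-6 K/W
R_mineral wool = ln(215.2/180.2)/(2π×0.0432×9.05) = 0.07226 K/W
R_total = 0.07226 K/W
Q = ΔT/R_total = 113/0.07226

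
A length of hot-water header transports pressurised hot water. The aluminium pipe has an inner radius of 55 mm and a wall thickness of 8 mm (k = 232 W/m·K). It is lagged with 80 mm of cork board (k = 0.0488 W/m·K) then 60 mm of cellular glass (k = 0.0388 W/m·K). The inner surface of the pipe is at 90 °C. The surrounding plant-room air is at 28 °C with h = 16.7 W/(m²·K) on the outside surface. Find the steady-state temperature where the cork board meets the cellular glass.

T ≈ 50.1 °C

Cylindrical conduction, so R = ln(r₂/r₁)/(2πkL) per layer, in series:
R_aluminium pipe wall = ln(63/55)/(2π×232×1) = 9.316×10^-5 K/W
R_cork board = ln(143/63)/(2π×0.0488×1) = 2.673 K/W
R_cellular glass = ln(203/143)/(2π×0.0388×1) = 1.437 K/W
R_outer film = 1/(h_o·2πr_oL) = 1/(16.7×2π×0.203×1) = 0.04695 K/W
R_total = 4.158 K/W
Q = ΔT/R_total = 62/4.158
Q = 14.9 W/m
T_interface = T_inner − Q·ΣR(inner→interface) = 90 − 14.9×2.673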